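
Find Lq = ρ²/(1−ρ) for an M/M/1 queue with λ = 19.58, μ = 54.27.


ρ = 19.58/54.27 = 0.3608
Lq = ρ²/(1−ρ) = 0.1302/0.6392 = 0.2036

Final: 0.2036


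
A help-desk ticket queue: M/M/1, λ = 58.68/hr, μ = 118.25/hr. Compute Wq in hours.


ρ = 58.68/118.25 = 0.4962
Wq = ρ/(μ−λ) = 0.4962/(118.25 − 58.68) = 0.4962/59.57 = 0.008330 hr

Final: 0.008330 hr


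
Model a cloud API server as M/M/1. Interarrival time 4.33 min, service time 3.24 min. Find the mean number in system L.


λ = 60/4.33 = 13.8568 /hr
μ = 60/3.24 = 18.5185 /hr
ρ = λ/μ = 13.8568/18.5185 = 0.7483
L = ρ/(1−ρ) = 0.7483/0.2517 = 2.9725

Final: 2.9725


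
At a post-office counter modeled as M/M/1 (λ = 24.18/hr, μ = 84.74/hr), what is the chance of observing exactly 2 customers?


ρ = 24.18/84.74 = 0.2853
P_n = (1−ρ)·ρ^n = (1 − 0.2853)·0.2853^2 = 0.7147·0.081421 = 0.058188

Final: 0.058188


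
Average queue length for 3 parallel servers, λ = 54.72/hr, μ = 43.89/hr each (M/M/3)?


a = λ/μ = 1.2468; ρ = a/3 = 0.4156
P₀ = 0.279593
Lq = P₀·a^c·ρ / (c!·(1−ρ)²) = 0.279593·1.93795·0.4156/(6·0.34154)
= 0.10988

Final: 0.10988


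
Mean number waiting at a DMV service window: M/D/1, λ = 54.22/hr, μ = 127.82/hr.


ρ = 54.22/127.82 = 0.4242
M/D/1: Lq = ρ²/(2(1−ρ)) = 0.1799/(2·0.5758) = 0.15625

Final: 0.15625


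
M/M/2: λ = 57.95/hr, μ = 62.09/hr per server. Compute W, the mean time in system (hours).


a = 0.9333; ρ = 0.4667; P₀ = 0.363641
Lq = P₀·a^c·ρ/(c!(1−ρ)²) = 0.25984
Wq = Lq/λ = 0.25984/57.95 = 0.004484 hr
W = Wq + 1/μ = 0.004484 + 0.01611 = 0.02059 hr

Final: 0.02059 hr


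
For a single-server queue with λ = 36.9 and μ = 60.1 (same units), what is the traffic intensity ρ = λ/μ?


ρ = λ/μ = 36.9/60.1 = 0.6140

Final: 0.6140


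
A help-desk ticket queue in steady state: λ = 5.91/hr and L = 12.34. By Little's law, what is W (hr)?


W = L/λ = 12.34/5.91 = 2.0880 hr

Final: 2.0880 hr


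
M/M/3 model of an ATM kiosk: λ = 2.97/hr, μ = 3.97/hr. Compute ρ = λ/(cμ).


ρ = λ/(cμ) = 2.97/(3·3.97) = 2.97/11.91 = 0.2494

Final: 0.2494


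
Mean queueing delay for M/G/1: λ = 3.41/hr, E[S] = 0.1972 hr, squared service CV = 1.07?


ρ = λ·E[S] = 3.41·0.1972 = 0.6725
E[S²] = E[S]²(1+C_s²) = 0.1972²·(1+1.07) = 0.080498
Wq = λ·E[S²]/(2(1−ρ)) = 3.41·0.080498/(2·0.3275) = 0.41902 hr

Final: 0.41902 hr


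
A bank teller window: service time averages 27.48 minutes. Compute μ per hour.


μ = 1/(service time) in consistent units.
1 hour = 60 min, so μ = 60/27.48 = 2.1834 per hour

Final: 2.1834 /hr


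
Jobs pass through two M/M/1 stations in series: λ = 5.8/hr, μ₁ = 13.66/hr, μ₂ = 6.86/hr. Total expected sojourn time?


Each node sees arrival rate λ = 5.8/hr (tandem ⇒ throughput preserved).
W₁ = 1/(μ₁−λ) = 1/(13.66−5.8) = 0.12723 hr
W₂ = 1/(μ₂−λ) = 1/(6.86−5.8) = 0.94340 hr
W_total = W₁ + W₂ = 0.12723 + 0.94340 = 1.07062 hr

Final: 1.07062 hr


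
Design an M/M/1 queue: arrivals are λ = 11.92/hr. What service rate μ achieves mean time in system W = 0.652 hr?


W = 1/(μ−λ) ⇒ μ − λ = 1/W = 1/0.652 = 1.5337
μ = λ + 1/W = 11.92 + 1.5337 = 13.4537 per hr

Final: 13.4537 /hr


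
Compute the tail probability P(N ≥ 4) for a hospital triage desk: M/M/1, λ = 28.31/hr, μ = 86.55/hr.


ρ = 28.31/86.55 = 0.3271
P(N ≥ n) = ρ^n = 0.3271^4 = 0.011447

Final: 0.011447


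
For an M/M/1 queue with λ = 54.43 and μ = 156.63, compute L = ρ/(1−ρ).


ρ = λ/μ = 54.43/156.63 = 0.3475
L = ρ/(1−ρ) = 0.3475/(1 − 0.3475) = 0.3475/0.6525 = 0.5326

Final: 0.5326


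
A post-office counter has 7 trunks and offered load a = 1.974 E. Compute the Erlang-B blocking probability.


B(c,a) = (a^c/c!) / Σ_{k=0}^{c} a^k/k!
a^7/7! = 0.023174
Σ terms (k=0..7): 1.00000 + 1.97400 + 1.94834 + 1.28201 + 0.63267 + 0.24978 + 0.08218 + 0.02317 = 7.192144
B = 0.023174/7.192144 = 0.003222

Final: 0.003222


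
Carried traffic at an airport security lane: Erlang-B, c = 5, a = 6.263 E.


B(5,6.263) = 0.378373 (Erlang-B)
Carried load = a(1 − B) = 6.263·(1 − 0.378373) = 6.263·0.621627 = 3.8932 E

Final: 3.8932 Erlangs


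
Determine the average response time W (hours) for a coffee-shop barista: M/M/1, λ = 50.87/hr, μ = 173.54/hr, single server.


W = 1/(μ−λ) = 1/(173.54 − 50.87) = 1/122.67 = 0.008152 hr

Final: 0.008152 hr


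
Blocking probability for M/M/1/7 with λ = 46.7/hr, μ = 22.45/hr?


ρ = λ/μ = 46.7/22.45 = 2.0802
P_K = (1−ρ)ρ^K/(1−ρ^(K+1)) = (-1.0802·168.540294)/(1 − 350.593841)
= -182.053547/-349.593841 = 0.520757

Final: 0.520757


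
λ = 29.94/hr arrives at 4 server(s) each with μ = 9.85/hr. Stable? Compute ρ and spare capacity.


Total capacity cμ = 4·9.85 = 39.40/hr
ρ = λ/(cμ) = 29.94/39.40 = 0.7599
Stable ⇔ ρ < 1: YES
Spare capacity = cμ − λ = 39.40 − 29.94 = 9.46/hr

Final: ρ = 0.7599; stable; margin = 9.46/hr


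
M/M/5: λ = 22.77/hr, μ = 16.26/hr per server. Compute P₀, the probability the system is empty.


a = λ/μ = 22.77/16.26 = 1.4004; ρ = a/c = 0.2801
Σ_{k=0}^{4} a^k/k! (terms k=0..4) = 1.00000 + 1.40037 + 0.98052 + 0.45770 + 0.16024 = 3.99882
Tail: a^5/(5!(1−ρ)) = 5.38533/(120·0.7199) = 0.06234
P₀ = 1/(3.99882 + 0.06234) = 1/4.06115 = 0.246236

Final: 0.246236


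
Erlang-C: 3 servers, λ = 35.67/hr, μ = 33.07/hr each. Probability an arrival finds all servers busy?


a = λ/μ = 1.0786; ρ = a/3 = 0.3595
P₀ = 0.334796 (from M/M/c formula)
C(c,a) = [a^c/(c!(1−ρ))]·P₀ = [1.25489/(6·0.6405)]·0.334796
= 0.32656·0.334796 = 0.109331

Final: 0.109331


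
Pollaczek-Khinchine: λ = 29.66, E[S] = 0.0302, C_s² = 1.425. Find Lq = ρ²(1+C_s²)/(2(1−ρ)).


ρ = λ·E[S] = 29.66·0.0302 = 0.8957
Lq = ρ²(1+C_s²)/(2(1−ρ)) = 0.8023·(1+1.425)/(2·0.1043)
= 0.8023·2.4250/0.2085 = 9.33011

Final: 9.33011


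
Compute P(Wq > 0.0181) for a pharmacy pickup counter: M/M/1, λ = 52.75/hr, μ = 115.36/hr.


ρ = 52.75/115.36 = 0.4573
P(Wq > t) = ρ·e^{−(μ−λ)t} = 0.4573·e^{−1.1332}
= 0.4573·0.321988 = 0.147234

Final: 0.147234


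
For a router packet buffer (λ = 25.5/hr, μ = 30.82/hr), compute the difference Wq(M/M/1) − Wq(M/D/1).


ρ = 25.5/30.82 = 0.8274
Wq(M/M/1) = ρ/(μ−λ) = 0.8274/5.32 = 0.15552 hr
Wq(M/D/1) = ρ/(2(μ−λ)) = 0.07776 hr
Savings = 0.15552 − 0.07776 = 0.07776 hr

Final: 0.07776 hr


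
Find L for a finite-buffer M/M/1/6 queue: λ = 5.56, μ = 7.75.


ρ = 5.56/7.75 = 0.7174
L = ρ[1 − (K+1)ρ^K + Kρ^(K+1)] / [(1−ρ)(1−ρ^(K+1))]
Numerator: 0.7174·(1 − 7·0.136345 + 6·0.097816) = 0.453757
Denominator: (0.2826)·(0.902184) = 0.254940
L = 0.453757/0.254940 = 1.7799

Final: 1.7799


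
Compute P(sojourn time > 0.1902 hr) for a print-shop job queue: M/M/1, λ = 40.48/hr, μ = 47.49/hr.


W ~ Exponential(μ−λ) for M/M/1.
μ − λ = 47.49 − 40.48 = 7.0100
P(W > t) = e^{−(μ−λ)t} = e^{−1.3333} = 0.263605

Final: 0.263605


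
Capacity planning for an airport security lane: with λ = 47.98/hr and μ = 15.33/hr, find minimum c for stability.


Stability requires cμ > λ ⇔ c > λ/μ.
λ/μ = 47.98/15.33 = 3.1298
Minimum integer c = ⌊3.1298⌋ + 1 = 4
Check: 4·15.33 = 61.32 > 47.98, while 3·15.33 = 45.99 ≤ 47.98

Final: 4 servers


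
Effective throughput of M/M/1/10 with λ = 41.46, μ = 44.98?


ρ = 0.9217; P_K = (1−ρ)ρ^10/(1−ρ^11) = 0.058524
λ_eff = λ(1 − P_K) = 41.46·(1 − 0.058524) = 41.46·0.941476 = 39.0336 /hr

Final: 39.0336 /hr


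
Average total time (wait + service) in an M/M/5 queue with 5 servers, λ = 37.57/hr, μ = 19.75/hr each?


a = 1.9023; ρ = 0.3805; P₀ = 0.148378
Lq = P₀·a^c·ρ/(c!(1−ρ)²) = 0.03053
Wq = Lq/λ = 0.03053/37.57 = 0.0008126 hr
W = Wq + 1/μ = 0.0008126 + 0.05063 = 0.05145 hr

Final: 0.05145 hr


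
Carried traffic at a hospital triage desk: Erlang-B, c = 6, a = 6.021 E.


B(6,6.021) = 0.266395 (Erlang-B)
Carried load = a(1 − B) = 6.021·(1 − 0.266395) = 6.021·0.733605 = 4.4170 E

Final: 4.4170 Erlangs


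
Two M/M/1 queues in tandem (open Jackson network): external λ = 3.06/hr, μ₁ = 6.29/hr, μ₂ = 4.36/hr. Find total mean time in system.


Each node sees arrival rate λ = 3.06/hr (tandem ⇒ throughput preserved).
W₁ = 1/(μ₁−λ) = 1/(6.29−3.06) = 0.30960 hr
W₂ = 1/(μ₂−λ) = 1/(4.36−3.06) = 0.76923 hr
W_total = W₁ + W₂ = 0.30960 + 0.76923 = 1.07883 hr

Final: 1.07883 hr


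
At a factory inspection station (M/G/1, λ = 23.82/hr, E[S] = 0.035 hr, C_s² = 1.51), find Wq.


ρ = λ·E[S] = 23.82·0.035 = 0.8337
E[S²] = E[S]²(1+C_s²) = 0.035²·(1+1.51) = 0.003075
Wq = λ·E[S²]/(2(1−ρ)) = 23.82·0.003075/(2·0.1663) = 0.22021 hr

Final: 0.22021 hr


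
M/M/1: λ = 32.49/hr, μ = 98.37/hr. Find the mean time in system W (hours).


W = 1/(μ−λ) = 1/(98.37 − 32.49) = 1/65.88 = 0.01518 hr

Final: 0.01518 hr


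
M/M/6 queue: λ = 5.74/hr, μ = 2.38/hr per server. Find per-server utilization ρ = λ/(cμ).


ρ = λ/(cμ) = 5.74/(6·2.38) = 5.74/14.28 = 0.4020

Final: 0.4020


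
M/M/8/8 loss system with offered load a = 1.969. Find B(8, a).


B(c,a) = (a^c/c!) / Σ_{k=0}^{c} a^k/k!
a^8/8! = 0.005603
Σ terms (k=0..8): 1.00000 + 1.96900 + 1.93848 + 1.27229 + 0.62628 + 0.24663 + 0.08094 + 0.02277 + 0.005603 = 7.161991
B = 0.005603/7.161991 = 0.0007824

Final: 0.0007824


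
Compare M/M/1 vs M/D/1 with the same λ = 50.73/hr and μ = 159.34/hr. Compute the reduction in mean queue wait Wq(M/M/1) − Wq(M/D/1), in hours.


ρ = 50.73/159.34 = 0.3184
Wq(M/M/1) = ρ/(μ−λ) = 0.3184/108.61 = 0.002931 hr
Wq(M/D/1) = ρ/(2(μ−λ)) = 0.001466 hr
Savings = 0.002931 − 0.001466 = 0.001466 hr

Final: 0.001466 hr


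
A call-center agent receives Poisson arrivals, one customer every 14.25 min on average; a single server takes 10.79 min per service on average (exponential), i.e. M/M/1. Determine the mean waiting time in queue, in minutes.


λ = 60/14.25 = 4.2105 /hr
μ = 60/10.79 = 5.5607 /hr
ρ = λ/μ = 4.2105/5.5607 = 0.7572
Wq = ρ/(μ−λ) = 0.7572/(5.5607−4.2105) = 0.56081 hr
In minutes: 0.56081·60 = 33.649 min

Final: 33.649 min


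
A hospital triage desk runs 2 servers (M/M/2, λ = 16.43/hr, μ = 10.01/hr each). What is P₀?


a = λ/μ = 16.43/10.01 = 1.6414; ρ = a/c = 0.8207
Σ_{k=0}^{1} a^k/k! (terms k=0..1) = 1.00000 + 1.64136 = 2.64136
Tail: a^2/(2!(1−ρ)) = 2.69406/(2·0.1793) = 7.51184
P₀ = 1/(2.64136 + 7.51184) = 1/10.15320 = 0.098491

Final: 0.098491


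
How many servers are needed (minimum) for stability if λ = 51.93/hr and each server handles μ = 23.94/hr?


Stability requires cμ > λ ⇔ c > λ/μ.
λ/μ = 51.93/23.94 = 2.1692
Minimum integer c = ⌊2.1692⌋ + 1 = 3
Check: 3·23.94 = 71.82 > 51.93, while 2·23.94 = 47.88 ≤ 51.93

Final: 3 servers


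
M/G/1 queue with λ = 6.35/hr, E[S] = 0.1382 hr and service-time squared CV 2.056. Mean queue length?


ρ = λ·E[S] = 6.35·0.1382 = 0.8776
Lq = ρ²(1+C_s²)/(2(1−ρ)) = 0.7701·(1+2.056)/(2·0.1224)
= 0.7701·3.0560/0.2449 = 9.61167

Final: 9.61167


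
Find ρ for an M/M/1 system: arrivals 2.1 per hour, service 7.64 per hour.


ρ = λ/μ = 2.1/7.64 = 0.2749

Final: 0.2749


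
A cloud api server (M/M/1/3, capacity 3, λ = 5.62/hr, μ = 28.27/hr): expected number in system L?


ρ = 5.62/28.27 = 0.1988
L = ρ[1 − (K+1)ρ^K + Kρ^(K+1)] / [(1−ρ)(1−ρ^(K+1))]
Numerator: 0.1988·(1 − 4·0.007857 + 3·0.001562) = 0.193481
Denominator: (0.8012)·(0.998438) = 0.799951
L = 0.193481/0.799951 = 0.2419

Final: 0.2419


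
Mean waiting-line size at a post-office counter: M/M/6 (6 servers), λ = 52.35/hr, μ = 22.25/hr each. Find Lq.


a = λ/μ = 2.3528; ρ = a/6 = 0.3921
P₀ = 0.094727
Lq = P₀·a^c·ρ / (c!·(1−ρ)²) = 0.094727·169.63678·0.3921/(720·0.36950)
= 0.02369

Final: 0.02369


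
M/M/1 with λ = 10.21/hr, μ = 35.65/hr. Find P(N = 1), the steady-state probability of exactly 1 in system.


ρ = 10.21/35.65 = 0.2864
P_n = (1−ρ)·ρ^n = (1 − 0.2864)·0.2864^1 = 0.7136·0.286396 = 0.204373

Final: 0.204373


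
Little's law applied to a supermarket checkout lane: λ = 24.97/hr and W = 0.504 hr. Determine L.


L = λW = 24.97·0.504 = 12.5849

Final: 12.5849


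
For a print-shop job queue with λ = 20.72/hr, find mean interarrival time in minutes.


Mean interarrival time = 1/λ = 1/20.72 hour = 0.04826 hour
In minutes: 0.04826 × 60 = 2.8958 min

Final: 2.8958 min


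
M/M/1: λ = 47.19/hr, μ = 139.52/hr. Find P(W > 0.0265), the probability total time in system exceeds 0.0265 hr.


W ~ Exponential(μ−λ) for M/M/1.
μ − λ = 139.52 − 47.19 = 92.3300
P(W > t) = e^{−(μ−λ)t} = e^{−2.4467} = 0.086575

Final: 0.086575


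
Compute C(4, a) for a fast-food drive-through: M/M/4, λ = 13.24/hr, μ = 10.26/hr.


a = λ/μ = 1.2904; ρ = a/4 = 0.3226
P₀ = 0.273837 (from M/M/c formula)
C(c,a) = [a^c/(c!(1−ρ))]·P₀ = [2.77308/(24·0.6774)]·0.273837
= 0.17057·0.273837 = 0.046710

Final: 0.046710


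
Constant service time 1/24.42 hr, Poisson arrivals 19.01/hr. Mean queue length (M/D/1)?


ρ = 19.01/24.42 = 0.7785
M/D/1: Lq = ρ²/(2(1−ρ)) = 0.6060/(2·0.2215) = 1.36770

Final: 1.36770


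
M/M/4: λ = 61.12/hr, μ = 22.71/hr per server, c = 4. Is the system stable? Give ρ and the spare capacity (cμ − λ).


Total capacity cμ = 4·22.71 = 90.84/hr
ρ = λ/(cμ) = 61.12/90.84 = 0.6728
Stable ⇔ ρ < 1: YES
Spare capacity = cμ − λ = 90.84 − 61.12 = 29.72/hr

Final: ρ = 0.6728; stable; margin = 29.72/hr


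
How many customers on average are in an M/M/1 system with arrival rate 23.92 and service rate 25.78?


ρ = λ/μ = 23.92/25.78 = 0.9279
L = ρ/(1−ρ) = 0.9279/(1 − 0.9279) = 0.9279/0.07215 = 12.8602

Final: 12.8602


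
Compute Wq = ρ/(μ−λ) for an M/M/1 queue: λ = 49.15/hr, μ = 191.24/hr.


ρ = 49.15/191.24 = 0.2570
Wq = ρ/(μ−λ) = 0.2570/(191.24 − 49.15) = 0.2570/142.09 = 0.001809 hr

Final: 0.001809 hr


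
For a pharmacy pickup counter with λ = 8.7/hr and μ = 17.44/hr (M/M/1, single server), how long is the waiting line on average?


ρ = 8.7/17.44 = 0.4989
Lq = ρ²/(1−ρ) = 0.2489/0.5011 = 0.4966

Final: 0.4966


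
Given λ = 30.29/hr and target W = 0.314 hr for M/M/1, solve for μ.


W = 1/(μ−λ) ⇒ μ − λ = 1/W = 1/0.314 = 3.1847
μ = λ + 1/W = 30.29 + 3.1847 = 33.4747 per hr

Final: 33.4747 /hr


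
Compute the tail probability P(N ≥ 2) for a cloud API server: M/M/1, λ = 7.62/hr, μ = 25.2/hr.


ρ = 7.62/25.2 = 0.3024
P(N ≥ n) = ρ^n = 0.3024^2 = 0.091434

Final: 0.091434


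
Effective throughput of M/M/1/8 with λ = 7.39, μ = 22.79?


ρ = 0.3243; P_K = (1−ρ)ρ^8/(1−ρ^9) = 0.00008260
λ_eff = λ(1 − P_K) = 7.39·(1 − 0.00008260) = 7.39·0.999917 = 7.3894 /hr

Final: 7.3894 /hr


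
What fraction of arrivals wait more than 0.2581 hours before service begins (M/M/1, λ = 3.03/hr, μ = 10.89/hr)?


ρ = 3.03/10.89 = 0.2782
P(Wq > t) = ρ·e^{−(μ−λ)t} = 0.2782·e^{−2.0287}
= 0.2782·0.131511 = 0.036591

Final: 0.036591


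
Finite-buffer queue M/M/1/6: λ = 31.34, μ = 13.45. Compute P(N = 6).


ρ = λ/μ = 31.34/13.45 = 2.3301
P_K = (1−ρ)ρ^K/(1−ρ^(K+1)) = (-1.3301·160.051684)/(1 − 372.938272)
= -212.886589/-371.938272 = 0.572371

Final: 0.572371


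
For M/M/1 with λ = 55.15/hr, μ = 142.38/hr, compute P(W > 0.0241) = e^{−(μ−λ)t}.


W ~ Exponential(μ−λ) for M/M/1.
μ − λ = 142.38 − 55.15 = 87.2300
P(W > t) = e^{−(μ−λ)t} = e^{−2.1022} = 0.122182

Final: 0.122182


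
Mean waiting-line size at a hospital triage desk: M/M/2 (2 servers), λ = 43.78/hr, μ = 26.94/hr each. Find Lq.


a = λ/μ = 1.6251; ρ = a/2 = 0.8125
P₀ = 0.103420
Lq = P₀·a^c·ρ / (c!·(1−ρ)²) = 0.103420·2.64093·0.8125/(2·0.03514)
= 3.15785

Final: 3.15785


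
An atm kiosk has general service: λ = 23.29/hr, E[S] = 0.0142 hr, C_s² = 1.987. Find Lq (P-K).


ρ = λ·E[S] = 23.29·0.0142 = 0.3307
Lq = ρ²(1+C_s²)/(2(1−ρ)) = 0.1094·(1+1.987)/(2·0.6693)
= 0.1094·2.9870/1.3386 = 0.24407

Final: 0.24407


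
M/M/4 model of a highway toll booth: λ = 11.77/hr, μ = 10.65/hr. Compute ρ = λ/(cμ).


ρ = λ/(cμ) = 11.77/(4·10.65) = 11.77/42.60 = 0.2763

Final: 0.2763


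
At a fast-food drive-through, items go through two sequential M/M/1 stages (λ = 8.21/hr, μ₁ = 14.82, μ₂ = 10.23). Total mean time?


Each node sees arrival rate λ = 8.21/hr (tandem ⇒ throughput preserved).
W₁ = 1/(μ₁−λ) = 1/(14.82−8.21) = 0.15129 hr
W₂ = 1/(μ₂−λ) = 1/(10.23−8.21) = 0.49505 hr
W_total = W₁ + W₂ = 0.15129 + 0.49505 = 0.64634 hr

Final: 0.64634 hr


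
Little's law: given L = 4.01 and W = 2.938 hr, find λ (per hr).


λ = L/W = 4.01/2.938 = 1.3649 /hr

Final: 1.3649 /hr


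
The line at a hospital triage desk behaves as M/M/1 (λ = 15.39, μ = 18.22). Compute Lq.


ρ = 15.39/18.22 = 0.8447
Lq = ρ²/(1−ρ) = 0.7135/0.1553 = 4.5935

Final: 4.5935


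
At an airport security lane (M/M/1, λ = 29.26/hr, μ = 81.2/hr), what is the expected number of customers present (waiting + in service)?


ρ = λ/μ = 29.26/81.2 = 0.3603
L = ρ/(1−ρ) = 0.3603/(1 − 0.3603) = 0.3603/0.6397 = 0.5633

Final: 0.5633


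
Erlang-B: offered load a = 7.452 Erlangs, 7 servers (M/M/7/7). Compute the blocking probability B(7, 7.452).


B(c,a) = (a^c/c!) / Σ_{k=0}^{c} a^k/k!
a^7/7! = 253.209145
Σ terms (k=0..7): 1.00000 + 7.45200 + 27.76615 + 68.97112 + 128.49320 + 191.50626 + 237.85078 + 253.20915 = 916.248663
B = 253.209145/916.248663 = 0.276354

Final: 0.276354


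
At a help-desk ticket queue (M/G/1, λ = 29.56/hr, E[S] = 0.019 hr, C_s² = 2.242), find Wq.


ρ = λ·E[S] = 29.56·0.019 = 0.5616
E[S²] = E[S]²(1+C_s²) = 0.019²·(1+2.242) = 0.001170
Wq = λ·E[S²]/(2(1−ρ)) = 29.56·0.001170/(2·0.4384) = 0.03946 hr

Final: 0.03946 hr


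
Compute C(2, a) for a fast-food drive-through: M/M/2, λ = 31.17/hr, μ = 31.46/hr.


a = λ/μ = 0.9908; ρ = a/2 = 0.4954
P₀ = 0.337443 (from M/M/c formula)
C(c,a) = [a^c/(c!(1−ρ))]·P₀ = [0.98165/(2·0.5046)]·0.337443
= 0.97268·0.337443 = 0.328225

Final: 0.328225


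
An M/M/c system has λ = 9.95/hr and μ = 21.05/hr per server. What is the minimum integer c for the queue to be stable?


Stability requires cμ > λ ⇔ c > λ/μ.
λ/μ = 9.95/21.05 = 0.4727
Minimum integer c = ⌊0.4727⌋ + 1 = 1
Check: 1·21.05 = 21.05 > 9.95, while 0·21.05 = 0.00 ≤ 9.95

Final: 1 servers


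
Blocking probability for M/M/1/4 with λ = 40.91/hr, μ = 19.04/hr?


ρ = λ/μ = 40.91/19.04 = 2.1486
P_K = (1−ρ)ρ^K/(1−ρ^(K+1)) = (-1.1486·21.313273)/(1 − 45.794432)
= -24.481159/-44.794432 = 0.546522

Final: 0.546522


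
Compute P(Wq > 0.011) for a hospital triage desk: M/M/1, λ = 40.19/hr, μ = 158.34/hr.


ρ = 40.19/158.34 = 0.2538
P(Wq > t) = ρ·e^{−(μ−λ)t} = 0.2538·e^{−1.2996}
= 0.2538·0.272627 = 0.069198

Final: 0.069198


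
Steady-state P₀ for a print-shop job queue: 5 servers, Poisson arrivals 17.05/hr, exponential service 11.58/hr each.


a = λ/μ = 17.05/11.58 = 1.4724; ρ = a/c = 0.2945
Σ_{k=0}^{4} a^k/k! (terms k=0..4) = 1.00000 + 1.47237 + 1.08393 + 0.53198 + 0.19582 = 4.28410
Tail: a^5/(5!(1−ρ)) = 6.91957/(120·0.7055) = 0.08173
P₀ = 1/(4.28410 + 0.08173) = 1/4.36583 = 0.229052

Final: 0.229052


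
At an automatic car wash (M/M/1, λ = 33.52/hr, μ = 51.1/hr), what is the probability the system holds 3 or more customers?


ρ = 33.52/51.1 = 0.6560
P(N ≥ n) = ρ^n = 0.6560^3 = 0.282260

Final: 0.282260


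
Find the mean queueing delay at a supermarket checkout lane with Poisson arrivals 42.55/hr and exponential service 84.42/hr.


ρ = 42.55/84.42 = 0.5040
Wq = ρ/(μ−λ) = 0.5040/(84.42 − 42.55) = 0.5040/41.87 = 0.01204 hr

Final: 0.01204 hr


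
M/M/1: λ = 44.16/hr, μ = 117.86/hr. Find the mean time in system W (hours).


W = 1/(μ−λ) = 1/(117.86 − 44.16) = 1/73.70 = 0.01357 hr

Final: 0.01357 hr


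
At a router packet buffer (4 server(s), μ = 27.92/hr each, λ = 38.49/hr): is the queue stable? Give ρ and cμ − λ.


Total capacity cμ = 4·27.92 = 111.68/hr
ρ = λ/(cμ) = 38.49/111.68 = 0.3446
Stable ⇔ ρ < 1: YES
Spare capacity = cμ − λ = 111.68 − 38.49 = 73.19/hr

Final: ρ = 0.3446; stable; margin = 73.19/hr


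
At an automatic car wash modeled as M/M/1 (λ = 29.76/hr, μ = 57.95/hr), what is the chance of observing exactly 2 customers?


ρ = 29.76/57.95 = 0.5135
P_n = (1−ρ)·ρ^n = (1 − 0.5135)·0.5135^2 = 0.4865·0.263730 = 0.128292

Final: 0.128292


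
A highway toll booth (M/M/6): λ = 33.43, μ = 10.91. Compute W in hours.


a = 3.0642; ρ = 0.5107; P₀ = 0.045814
Lq = P₀·a^c·ρ/(c!(1−ρ)²) = 0.11234
Wq = Lq/λ = 0.11234/33.43 = 0.003360 hr
W = Wq + 1/μ = 0.003360 + 0.09166 = 0.09502 hr

Final: 0.09502 hr


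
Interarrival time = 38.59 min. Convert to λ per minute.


λ = 1/(interarrival time) in consistent units.
1 minute = 1 min, so λ = 1/38.59 = 0.02591 per minute

Final: 0.02591 /min


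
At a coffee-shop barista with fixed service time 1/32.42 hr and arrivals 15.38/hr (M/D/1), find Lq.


ρ = 15.38/32.42 = 0.4744
M/D/1: Lq = ρ²/(2(1−ρ)) = 0.2251/(2·0.5256) = 0.21409

Final: 0.21409


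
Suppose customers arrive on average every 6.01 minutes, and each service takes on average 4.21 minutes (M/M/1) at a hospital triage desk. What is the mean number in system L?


λ = 60/6.01 = 9.9834 /hr
μ = 60/4.21 = 14.2518 /hr
ρ = λ/μ = 9.9834/14.2518 = 0.7005
L = ρ/(1−ρ) = 0.7005/0.2995 = 2.3389

Final: 2.3389


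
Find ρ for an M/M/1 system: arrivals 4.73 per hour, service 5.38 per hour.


ρ = λ/μ = 4.73/5.38 = 0.8792

Final: 0.8792


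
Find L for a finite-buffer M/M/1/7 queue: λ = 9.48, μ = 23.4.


ρ = 9.48/23.4 = 0.4051
L = ρ[1 − (K+1)ρ^K + Kρ^(K+1)] / [(1−ρ)(1−ρ^(K+1))]
Numerator: 0.4051·(1 − 8·0.001791 + 7·0.0007257) = 0.401381
Denominator: (0.5949)·(0.999274) = 0.594440
L = 0.401381/0.594440 = 0.6752

Final: 0.6752


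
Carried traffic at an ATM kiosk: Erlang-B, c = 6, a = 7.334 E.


B(6,7.334) = 0.351735 (Erlang-B)
Carried load = a(1 − B) = 7.334·(1 − 0.351735) = 7.334·0.648265 = 4.7544 E

Final: 4.7544 Erlangs


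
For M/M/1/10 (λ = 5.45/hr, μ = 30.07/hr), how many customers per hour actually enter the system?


ρ = 0.1812; P_K = (1−ρ)ρ^10/(1−ρ^11) = 0.00000003132
λ_eff = λ(1 − P_K) = 5.45·(1 − 0.00000003132) = 5.45·1.000000 = 5.4500 /hr

Final: 5.4500 /hr


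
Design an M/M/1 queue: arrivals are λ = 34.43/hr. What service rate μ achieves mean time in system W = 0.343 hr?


W = 1/(μ−λ) ⇒ μ − λ = 1/W = 1/0.343 = 2.9155
μ = λ + 1/W = 34.43 + 2.9155 = 37.3455 per hr

Final: 37.3455 /hr


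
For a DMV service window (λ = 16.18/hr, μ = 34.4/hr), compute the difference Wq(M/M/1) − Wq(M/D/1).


ρ = 16.18/34.4 = 0.4703
Wq(M/M/1) = ρ/(μ−λ) = 0.4703/18.22 = 0.02581 hr
Wq(M/D/1) = ρ/(2(μ−λ)) = 0.01291 hr
Savings = 0.02581 − 0.01291 = 0.01291 hr

Final: 0.01291 hr


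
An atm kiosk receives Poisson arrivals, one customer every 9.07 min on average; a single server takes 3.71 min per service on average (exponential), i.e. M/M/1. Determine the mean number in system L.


λ = 60/9.07 = 6.6152 /hr
μ = 60/3.71 = 16.1725 /hr
ρ = λ/μ = 6.6152/16.1725 = 0.4090
L = ρ/(1−ρ) = 0.4090/0.5910 = 0.6922

Final: 0.6922


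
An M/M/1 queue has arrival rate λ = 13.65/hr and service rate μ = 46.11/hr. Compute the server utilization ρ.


ρ = λ/μ = 13.65/46.11 = 0.2960

Final: 0.2960


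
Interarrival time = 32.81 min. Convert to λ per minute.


λ = 1/(interarrival time) in consistent units.
1 minute = 1 min, so λ = 1/32.81 = 0.03048 per minute

Final: 0.03048 /min


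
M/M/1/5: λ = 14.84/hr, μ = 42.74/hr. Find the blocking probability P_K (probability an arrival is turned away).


ρ = λ/μ = 14.84/42.74 = 0.3472
P_K = (1−ρ)ρ^K/(1−ρ^(K+1)) = (0.6528·0.005047)/(1 − 0.001752)
= 0.003294/0.998248 = 0.003300

Final: 0.003300


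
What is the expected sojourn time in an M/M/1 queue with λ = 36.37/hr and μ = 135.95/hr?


W = 1/(μ−λ) = 1/(135.95 − 36.37) = 1/99.58 = 0.01004 hr

Final: 0.01004 hr


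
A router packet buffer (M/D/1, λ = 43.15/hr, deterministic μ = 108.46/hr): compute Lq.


ρ = 43.15/108.46 = 0.3978
M/D/1: Lq = ρ²/(2(1−ρ)) = 0.1583/(2·0.6022) = 0.13143

Final: 0.13143


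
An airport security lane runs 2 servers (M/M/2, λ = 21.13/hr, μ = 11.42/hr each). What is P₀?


a = λ/μ = 21.13/11.42 = 1.8503; ρ = a/c = 0.9251
Σ_{k=0}^{1} a^k/k! (terms k=0..1) = 1.00000 + 1.85026 = 2.85026
Tail: a^2/(2!(1−ρ)) = 3.42347/(2·0.07487) = 22.86319
P₀ = 1/(2.85026 + 22.86319) = 1/25.71345 = 0.038890

Final: 0.038890


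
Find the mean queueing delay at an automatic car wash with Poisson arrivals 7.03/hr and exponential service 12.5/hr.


ρ = 7.03/12.5 = 0.5624
Wq = ρ/(μ−λ) = 0.5624/(12.5 − 7.03) = 0.5624/5.47 = 0.1028 hr

Final: 0.1028 hr


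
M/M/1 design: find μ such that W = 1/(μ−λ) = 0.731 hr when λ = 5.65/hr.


W = 1/(μ−λ) ⇒ μ − λ = 1/W = 1/0.731 = 1.3680
μ = λ + 1/W = 5.65 + 1.3680 = 7.0180 per hr

Final: 7.0180 /hr


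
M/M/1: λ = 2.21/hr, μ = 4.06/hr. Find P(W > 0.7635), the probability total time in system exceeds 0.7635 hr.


W ~ Exponential(μ−λ) for M/M/1.
μ − λ = 4.06 − 2.21 = 1.8500
P(W > t) = e^{−(μ−λ)t} = e^{−1.4125} = 0.243540

Final: 0.243540


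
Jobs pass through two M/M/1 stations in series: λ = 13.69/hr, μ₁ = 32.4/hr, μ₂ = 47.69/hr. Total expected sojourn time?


Each node sees arrival rate λ = 13.69/hr (tandem ⇒ throughput preserved).
W₁ = 1/(μ₁−λ) = 1/(32.4−13.69) = 0.05345 hr
W₂ = 1/(μ₂−λ) = 1/(47.69−13.69) = 0.02941 hr
W_total = W₁ + W₂ = 0.05345 + 0.02941 = 0.08286 hr

Final: 0.08286 hr


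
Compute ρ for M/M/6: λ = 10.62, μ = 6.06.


ρ = λ/(cμ) = 10.62/(6·6.06) = 10.62/36.36 = 0.2921

Final: 0.2921


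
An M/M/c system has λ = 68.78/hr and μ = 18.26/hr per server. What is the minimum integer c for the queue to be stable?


Stability requires cμ > λ ⇔ c > λ/μ.
λ/μ = 68.78/18.26 = 3.7667
Minimum integer c = ⌊3.7667⌋ + 1 = 4
Check: 4·18.26 = 73.04 > 68.78, while 3·18.26 = 54.78 ≤ 68.78

Final: 4 servers


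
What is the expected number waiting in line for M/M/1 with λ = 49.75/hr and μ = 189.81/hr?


ρ = 49.75/189.81 = 0.2621
Lq = ρ²/(1−ρ) = 0.06870/0.7379 = 0.09310

Final: 0.09310


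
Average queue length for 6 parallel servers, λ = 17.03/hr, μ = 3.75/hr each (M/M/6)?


a = λ/μ = 4.5413; ρ = a/6 = 0.7569
P₀ = 0.008666
Lq = P₀·a^c·ρ / (c!·(1−ρ)²) = 0.008666·8772.03350·0.7569/(720·0.05910)
= 1.35206

Final: 1.35206


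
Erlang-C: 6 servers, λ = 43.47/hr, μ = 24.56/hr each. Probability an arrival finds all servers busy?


a = λ/μ = 1.7700; ρ = a/6 = 0.2950
P₀ = 0.170222 (from M/M/c formula)
C(c,a) = [a^c/(c!(1−ρ))]·P₀ = [30.74452/(720·0.7050)]·0.170222
= 0.06057·0.170222 = 0.010310

Final: 0.010310


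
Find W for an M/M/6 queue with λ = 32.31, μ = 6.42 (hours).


a = 5.0327; ρ = 0.8388; P₀ = 0.004282
Lq = P₀·a^c·ρ/(c!(1−ρ)²) = 3.11834
Wq = Lq/λ = 3.11834/32.31 = 0.09651 hr
W = Wq + 1/μ = 0.09651 + 0.15576 = 0.25228 hr

Final: 0.25228 hr


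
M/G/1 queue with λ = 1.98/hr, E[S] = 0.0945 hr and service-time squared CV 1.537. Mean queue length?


ρ = λ·E[S] = 1.98·0.0945 = 0.1871
Lq = ρ²(1+C_s²)/(2(1−ρ)) = 0.03501·(1+1.537)/(2·0.8129)
= 0.03501·2.5370/1.6258 = 0.05463

Final: 0.05463


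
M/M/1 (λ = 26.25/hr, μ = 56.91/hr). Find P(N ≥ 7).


ρ = 26.25/56.91 = 0.4613
P(N ≥ n) = ρ^n = 0.4613^7 = 0.004442

Final: 0.004442


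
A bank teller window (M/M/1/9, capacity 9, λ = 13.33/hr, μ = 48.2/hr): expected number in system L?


ρ = 13.33/48.2 = 0.2766
L = ρ[1 − (K+1)ρ^K + Kρ^(K+1)] / [(1−ρ)(1−ρ^(K+1))]
Numerator: 0.2766·(1 − 10·0.000009463 + 9·0.000002617) = 0.276536
Denominator: (0.7234)·(0.999997) = 0.723442
L = 0.276536/0.723442 = 0.3823

Final: 0.3823


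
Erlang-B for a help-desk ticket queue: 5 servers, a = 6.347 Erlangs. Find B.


B(c,a) = (a^c/c!) / Σ_{k=0}^{c} a^k/k!
a^5/5! = 85.834374
Σ terms (k=0..5): 1.00000 + 6.34700 + 20.14220 + 42.61419 + 67.61807 + 85.83437 = 223.555836
B = 85.834374/223.555836 = 0.383950

Final: 0.383950


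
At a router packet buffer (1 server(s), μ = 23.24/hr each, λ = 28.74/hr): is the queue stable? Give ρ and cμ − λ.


Total capacity cμ = 1·23.24 = 23.24/hr
ρ = λ/(cμ) = 28.74/23.24 = 1.2367
Stable ⇔ ρ < 1: NO
Spare capacity = cμ − λ = 23.24 − 28.74 = -5.50/hr

Final: ρ = 1.2367; unstable; margin = -5.50/hr


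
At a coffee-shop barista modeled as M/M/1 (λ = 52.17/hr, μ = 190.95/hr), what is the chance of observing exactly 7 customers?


ρ = 52.17/190.95 = 0.2732
P_n = (1−ρ)·ρ^n = (1 − 0.2732)·0.2732^7 = 0.7268·0.0001136 = 0.00008259

Final: 0.00008259


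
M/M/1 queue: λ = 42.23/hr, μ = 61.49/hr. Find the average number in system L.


ρ = λ/μ = 42.23/61.49 = 0.6868
L = ρ/(1−ρ) = 0.6868/(1 − 0.6868) = 0.6868/0.3132 = 2.1926

Final: 2.1926


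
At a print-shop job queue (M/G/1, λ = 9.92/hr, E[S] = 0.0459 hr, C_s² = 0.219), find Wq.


ρ = λ·E[S] = 9.92·0.0459 = 0.4553
E[S²] = E[S]²(1+C_s²) = 0.0459²·(1+0.219) = 0.002568
Wq = λ·E[S²]/(2(1−ρ)) = 9.92·0.002568/(2·0.5447) = 0.02339 hr

Final: 0.02339 hr


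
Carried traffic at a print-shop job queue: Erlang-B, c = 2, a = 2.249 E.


B(2,2.249) = 0.437695 (Erlang-B)
Carried load = a(1 − B) = 2.249·(1 − 0.437695) = 2.249·0.562305 = 1.2646 E

Final: 1.2646 Erlangs


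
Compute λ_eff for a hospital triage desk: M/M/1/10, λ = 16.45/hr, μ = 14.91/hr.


ρ = 1.1033; P_K = (1−ρ)ρ^10/(1−ρ^11) = 0.141668
λ_eff = λ(1 − P_K) = 16.45·(1 − 0.141668) = 16.45·0.858332 = 14.1196 /hr

Final: 14.1196 /hr


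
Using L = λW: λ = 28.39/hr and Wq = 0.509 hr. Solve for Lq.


Lq = λWq = 28.39·0.509 = 14.4505

Final: 14.4505


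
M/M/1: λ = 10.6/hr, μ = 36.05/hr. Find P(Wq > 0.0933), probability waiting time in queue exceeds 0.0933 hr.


ρ = 10.6/36.05 = 0.2940
P(Wq > t) = ρ·e^{−(μ−λ)t} = 0.2940·e^{−2.3745}
= 0.2940·0.093062 = 0.027364

Final: 0.027364


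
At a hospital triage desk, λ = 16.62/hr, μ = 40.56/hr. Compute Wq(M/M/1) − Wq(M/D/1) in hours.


ρ = 16.62/40.56 = 0.4098
Wq(M/M/1) = ρ/(μ−λ) = 0.4098/23.94 = 0.01712 hr
Wq(M/D/1) = ρ/(2(μ−λ)) = 0.008558 hr
Savings = 0.01712 − 0.008558 = 0.008558 hr

Final: 0.008558 hr


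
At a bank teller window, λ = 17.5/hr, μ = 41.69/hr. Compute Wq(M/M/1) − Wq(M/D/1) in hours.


ρ = 17.5/41.69 = 0.4198
Wq(M/M/1) = ρ/(μ−λ) = 0.4198/24.19 = 0.01735 hr
Wq(M/D/1) = ρ/(2(μ−λ)) = 0.008676 hr
Savings = 0.01735 − 0.008676 = 0.008676 hr

Final: 0.008676 hr


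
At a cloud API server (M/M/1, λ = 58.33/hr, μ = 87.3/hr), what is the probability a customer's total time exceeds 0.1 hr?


W ~ Exponential(μ−λ) for M/M/1.
μ − λ = 87.3 − 58.33 = 28.9700
P(W > t) = e^{−(μ−λ)t} = e^{−2.8970} = 0.055189

Final: 0.055189


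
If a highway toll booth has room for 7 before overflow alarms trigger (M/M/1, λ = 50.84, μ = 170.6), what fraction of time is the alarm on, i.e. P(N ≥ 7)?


ρ = 50.84/170.6 = 0.2980
P(N ≥ n) = ρ^n = 0.2980^7 = 0.0002087

Final: 0.0002087


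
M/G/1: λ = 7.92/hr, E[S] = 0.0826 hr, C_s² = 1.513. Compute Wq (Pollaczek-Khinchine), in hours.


ρ = λ·E[S] = 7.92·0.0826 = 0.6542
E[S²] = E[S]²(1+C_s²) = 0.0826²·(1+1.513) = 0.017146
Wq = λ·E[S²]/(2(1−ρ)) = 7.92·0.017146/(2·0.3458) = 0.19634 hr

Final: 0.19634 hr


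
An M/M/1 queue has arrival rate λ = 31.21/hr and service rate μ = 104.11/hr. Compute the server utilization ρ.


ρ = λ/μ = 31.21/104.11 = 0.2998

Final: 0.2998


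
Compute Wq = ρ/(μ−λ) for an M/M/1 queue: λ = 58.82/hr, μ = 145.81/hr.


ρ = 58.82/145.81 = 0.4034
Wq = ρ/(μ−λ) = 0.4034/(145.81 − 58.82) = 0.4034/86.99 = 0.004637 hr

Final: 0.004637 hr


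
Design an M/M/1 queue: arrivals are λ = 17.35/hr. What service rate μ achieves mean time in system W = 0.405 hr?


W = 1/(μ−λ) ⇒ μ − λ = 1/W = 1/0.405 = 2.4691
μ = λ + 1/W = 17.35 + 2.4691 = 19.8191 per hr

Final: 19.8191 /hr


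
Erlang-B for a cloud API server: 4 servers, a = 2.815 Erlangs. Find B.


B(c,a) = (a^c/c!) / Σ_{k=0}^{c} a^k/k!
a^4/4! = 2.616389
Σ terms (k=0..4): 1.00000 + 2.81500 + 3.96211 + 3.71778 + 2.61639 = 14.111284
B = 2.616389/14.111284 = 0.185411

Final: 0.185411


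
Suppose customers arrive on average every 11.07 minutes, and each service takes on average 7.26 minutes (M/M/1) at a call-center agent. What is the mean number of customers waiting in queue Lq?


λ = 60/11.07 = 5.4201 /hr
μ = 60/7.26 = 8.2645 /hr
ρ = λ/μ = 5.4201/8.2645 = 0.6558
Lq = ρ²/(1−ρ) = 0.4301/0.3442 = 1.2497

Final: 1.2497


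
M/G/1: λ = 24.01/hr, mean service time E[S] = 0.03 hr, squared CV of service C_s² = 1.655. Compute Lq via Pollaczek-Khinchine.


ρ = λ·E[S] = 24.01·0.03 = 0.7203
Lq = ρ²(1+C_s²)/(2(1−ρ)) = 0.5188·(1+1.655)/(2·0.2797)
= 0.5188·2.6550/0.5594 = 2.46246

Final: 2.46246


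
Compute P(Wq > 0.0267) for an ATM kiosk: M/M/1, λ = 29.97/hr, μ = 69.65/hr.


ρ = 29.97/69.65 = 0.4303
P(Wq > t) = ρ·e^{−(μ−λ)t} = 0.4303·e^{−1.0595}
= 0.4303·0.346644 = 0.149159

Final: 0.149159


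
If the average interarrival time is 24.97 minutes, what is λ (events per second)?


λ = 1/(interarrival time) in consistent units.
1 second = 0.0166667 min, so λ = 0.0166667/24.97 = 0.0006675 per second

Final: 0.0006675 /sec


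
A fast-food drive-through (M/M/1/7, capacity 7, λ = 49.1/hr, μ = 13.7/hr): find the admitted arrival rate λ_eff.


ρ = 3.5839; P_K = (1−ρ)ρ^7/(1−ρ^8) = 0.721004
λ_eff = λ(1 − P_K) = 49.1·(1 − 0.721004) = 49.1·0.278996 = 13.6987 /hr

Final: 13.6987 /hr


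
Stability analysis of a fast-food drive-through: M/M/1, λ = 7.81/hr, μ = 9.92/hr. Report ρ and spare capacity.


Total capacity cμ = 1·9.92 = 9.92/hr
ρ = λ/(cμ) = 7.81/9.92 = 0.7873
Stable ⇔ ρ < 1: YES
Spare capacity = cμ − λ = 9.92 − 7.81 = 2.11/hr

Final: ρ = 0.7873; stable; margin = 2.11/hr


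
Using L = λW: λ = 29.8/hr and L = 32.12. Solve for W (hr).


W = L/λ = 32.12/29.8 = 1.0779 hr

Final: 1.0779 hr


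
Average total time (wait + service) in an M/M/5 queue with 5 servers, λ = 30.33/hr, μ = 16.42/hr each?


a = 1.8471; ρ = 0.3694; P₀ = 0.156919
Lq = P₀·a^c·ρ/(c!(1−ρ)²) = 0.02612
Wq = Lq/λ = 0.02612/30.33 = 0.0008613 hr
W = Wq + 1/μ = 0.0008613 + 0.06090 = 0.06176 hr

Final: 0.06176 hr


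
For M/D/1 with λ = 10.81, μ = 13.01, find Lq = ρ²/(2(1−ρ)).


ρ = 10.81/13.01 = 0.8309
M/D/1: Lq = ρ²/(2(1−ρ)) = 0.6904/(2·0.1691) = 2.04137

Final: 2.04137


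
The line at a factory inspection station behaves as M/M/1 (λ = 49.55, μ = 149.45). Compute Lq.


ρ = 49.55/149.45 = 0.3315
Lq = ρ²/(1−ρ) = 0.1099/0.6685 = 0.1644

Final: 0.1644


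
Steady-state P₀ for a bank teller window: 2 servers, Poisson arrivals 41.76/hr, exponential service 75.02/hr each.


a = λ/μ = 41.76/75.02 = 0.5567; ρ = a/c = 0.2783
Σ_{k=0}^{1} a^k/k! (terms k=0..1) = 1.00000 + 0.55665 = 1.55665
Tail: a^2/(2!(1−ρ)) = 0.30986/(2·0.7217) = 0.21468
P₀ = 1/(1.55665 + 0.21468) = 1/1.77133 = 0.564546

Final: 0.564546


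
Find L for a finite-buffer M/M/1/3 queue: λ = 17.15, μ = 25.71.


ρ = 17.15/25.71 = 0.6671
L = ρ[1 − (K+1)ρ^K + Kρ^(K+1)] / [(1−ρ)(1−ρ^(K+1))]
Numerator: 0.6671·(1 − 4·0.296815 + 3·0.197992) = 0.271302
Denominator: (0.3329)·(0.802008) = 0.267024
L = 0.271302/0.267024 = 1.0160

Final: 1.0160


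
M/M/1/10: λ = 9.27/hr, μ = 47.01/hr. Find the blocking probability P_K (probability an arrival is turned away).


ρ = λ/μ = 9.27/47.01 = 0.1972
P_K = (1−ρ)ρ^K/(1−ρ^(K+1)) = (0.8028·0.00000008890)/(1 − 0.00000001753)
= 0.00000007137/1.000000 = 0.00000007137

Final: 0.00000007137


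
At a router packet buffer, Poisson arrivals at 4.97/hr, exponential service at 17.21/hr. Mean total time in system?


W = 1/(μ−λ) = 1/(17.21 − 4.97) = 1/12.24 = 0.08170 hr

Final: 0.08170 hr


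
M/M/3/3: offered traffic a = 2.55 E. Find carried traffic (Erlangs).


B(3,2.55) = 0.288930 (Erlang-B)
Carried load = a(1 − B) = 2.55·(1 − 0.288930) = 2.55·0.711070 = 1.8132 E

Final: 1.8132 Erlangs


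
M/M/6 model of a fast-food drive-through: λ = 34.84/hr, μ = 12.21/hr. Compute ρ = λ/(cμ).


ρ = λ/(cμ) = 34.84/(6·12.21) = 34.84/73.26 = 0.4756

Final: 0.4756


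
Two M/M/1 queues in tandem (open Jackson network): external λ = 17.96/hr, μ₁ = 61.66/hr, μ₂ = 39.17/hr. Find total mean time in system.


Each node sees arrival rate λ = 17.96/hr (tandem ⇒ throughput preserved).
W₁ = 1/(μ₁−λ) = 1/(61.66−17.96) = 0.02288 hr
W₂ = 1/(μ₂−λ) = 1/(39.17−17.96) = 0.04715 hr
W_total = W₁ + W₂ = 0.02288 + 0.04715 = 0.07003 hr

Final: 0.07003 hr


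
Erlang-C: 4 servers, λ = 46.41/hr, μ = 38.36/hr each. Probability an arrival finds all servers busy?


a = λ/μ = 1.2099; ρ = a/4 = 0.3025
P₀ = 0.297189 (from M/M/c formula)
C(c,a) = [a^c/(c!(1−ρ))]·P₀ = [2.14255/(24·0.6975)]·0.297189
= 0.12798·0.297189 = 0.038035

Final: 0.038035


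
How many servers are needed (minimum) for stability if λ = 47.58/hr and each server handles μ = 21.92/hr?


Stability requires cμ > λ ⇔ c > λ/μ.
λ/μ = 47.58/21.92 = 2.1706
Minimum integer c = ⌊2.1706⌋ + 1 = 3
Check: 3·21.92 = 65.76 > 47.58, while 2·21.92 = 43.84 ≤ 47.58

Final: 3 servers


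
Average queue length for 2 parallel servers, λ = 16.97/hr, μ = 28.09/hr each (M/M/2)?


a = λ/μ = 0.6041; ρ = a/2 = 0.3021
P₀ = 0.536022
Lq = P₀·a^c·ρ / (c!·(1−ρ)²) = 0.536022·0.36497·0.3021/(2·0.48711)
= 0.06066

Final: 0.06066


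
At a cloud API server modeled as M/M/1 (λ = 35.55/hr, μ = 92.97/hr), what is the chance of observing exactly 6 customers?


ρ = 35.55/92.97 = 0.3824
P_n = (1−ρ)·ρ^n = (1 − 0.3824)·0.3824^6 = 0.6176·0.003126 = 0.001931

Final: 0.001931


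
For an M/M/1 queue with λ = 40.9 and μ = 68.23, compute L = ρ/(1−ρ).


ρ = λ/μ = 40.9/68.23 = 0.5994
L = ρ/(1−ρ) = 0.5994/(1 − 0.5994) = 0.5994/0.4006 = 1.4965

Final: 1.4965


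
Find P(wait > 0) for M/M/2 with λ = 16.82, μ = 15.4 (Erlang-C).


a = λ/μ = 1.0922; ρ = a/2 = 0.5461
P₀ = 0.293574 (from M/M/c formula)
C(c,a) = [a^c/(c!(1−ρ))]·P₀ = [1.19292/(2·0.4539)]·0.293574
= 1.31409·0.293574 = 0.385782

Final: 0.385782


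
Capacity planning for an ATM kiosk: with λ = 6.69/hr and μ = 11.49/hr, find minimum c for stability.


Stability requires cμ > λ ⇔ c > λ/μ.
λ/μ = 6.69/11.49 = 0.5822
Minimum integer c = ⌊0.5822⌋ + 1 = 1
Check: 1·11.49 = 11.49 > 6.69, while 0·11.49 = 0.00 ≤ 6.69

Final: 1 servers


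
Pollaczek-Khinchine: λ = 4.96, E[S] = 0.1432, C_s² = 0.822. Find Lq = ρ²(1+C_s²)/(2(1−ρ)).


ρ = λ·E[S] = 4.96·0.1432 = 0.7103
Lq = ρ²(1+C_s²)/(2(1−ρ)) = 0.5045·(1+0.822)/(2·0.2897)
= 0.5045·1.8220/0.5795 = 1.58627

Final: 1.58627
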